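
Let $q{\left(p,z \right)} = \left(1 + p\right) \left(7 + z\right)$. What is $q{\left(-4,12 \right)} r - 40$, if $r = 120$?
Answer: $-6880$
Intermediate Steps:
$q{\left(-4,12 \right)} r - 40 = \left(7 + 12 + 7 \left(-4\right) - 48\right) 120 - 40 = \left(7 + 12 - 28 - 48\right) 120 - 40 = \left(-57\right) 120 - 40 = -6840 - 40 = -6880$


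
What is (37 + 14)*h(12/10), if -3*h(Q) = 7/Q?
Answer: -595/6 ≈ -99.167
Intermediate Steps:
h(Q) = -7/(3*Q)
(37 + 14)*h(12/10) = (37 + 14)*(-7/(3*(12/10))) = 51*(-7/(3*(12*(⅒)))) = 51*(-7/(3*6/5)) = 51*(-7/3*⅚) = 51*(-35/18) = -595/6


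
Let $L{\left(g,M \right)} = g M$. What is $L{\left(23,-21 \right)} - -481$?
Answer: $-2$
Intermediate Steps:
$L{\left(g,M \right)} = M g$
$L{\left(23,-21 \right)} - -481 = \left(-21\right) 23 - -481 = -483 + 481 = -2$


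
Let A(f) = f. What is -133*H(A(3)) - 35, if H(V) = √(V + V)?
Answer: -35 - 133*√6 ≈ -360.78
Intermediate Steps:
H(V) = √2*√V (H(V) = √(2*V) = √2*√V)
-133*H(A(3)) - 35 = -133*√2*√3 - 35 = -133*√6 - 35 = -35 - 133*√6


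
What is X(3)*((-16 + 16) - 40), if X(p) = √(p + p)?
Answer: -40*√6 ≈ -97.980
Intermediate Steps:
X(p) = √2*√p (X(p) = √(2*p) = √2*√p)
X(3)*((-16 + 16) - 40) = (√2*√3)*((-16 + 16) - 40) = √6*(0 - 40) = √6*(-40) = -40*√6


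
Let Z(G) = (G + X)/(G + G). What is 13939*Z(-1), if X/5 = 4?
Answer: -264841/2 ≈ -1.3242e+5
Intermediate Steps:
X = 20 (X = 5*4 = 20)
Z(G) = (20 + G)/(2*G) (Z(G) = (G + 20)/(G + G) = (20 + G)/((2*G)) = (20 + G)*(1/(2*G)) = (20 + G)/(2*G))
13939*Z(-1) = 13939*((1/2)*(20 - 1)/(-1)) = 13939*((1/2)*(-1)*19) = 13939*(-19/2) = -264841/2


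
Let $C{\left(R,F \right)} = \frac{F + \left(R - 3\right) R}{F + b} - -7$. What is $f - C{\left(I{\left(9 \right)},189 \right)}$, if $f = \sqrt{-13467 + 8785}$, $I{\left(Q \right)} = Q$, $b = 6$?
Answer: $- \frac{536}{65} + i \sqrt{4682} \approx -8.2462 + 68.425 i$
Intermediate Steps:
$f = i \sqrt{4682}$ ($f = \sqrt{-4682} = i \sqrt{4682} \approx 68.425 i$)
$C{\left(R,F \right)} = 7 + \frac{F + R \left(-3 + R\right)}{6 + F}$ ($C{\left(R,F \right)} = \frac{F + \left(R - 3\right) R}{F + 6} - -7 = \frac{F + \left(-3 + R\right) R}{6 + F} + 7 = \frac{F + R \left(-3 + R\right)}{6 + F} + 7 = 7 + \frac{F + R \left(-3 + R\right)}{6 + F}$)
$f - C{\left(I{\left(9 \right)},189 \right)} = i \sqrt{4682} - \frac{42 + 9^{2} - 27 + 8 \cdot 189}{6 + 189} = i \sqrt{4682} - \frac{42 + 81 - 27 + 1512}{195} = i \sqrt{4682} - \frac{1}{195} \cdot 1608 = i \sqrt{4682} - \frac{536}{65} = - \frac{536}{65} + i \sqrt{4682}$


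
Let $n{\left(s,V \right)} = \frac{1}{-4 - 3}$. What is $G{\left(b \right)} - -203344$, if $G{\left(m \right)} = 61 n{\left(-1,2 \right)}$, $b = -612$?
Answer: $\frac{1423347}{7} \approx 2.0334 \cdot 10^{5}$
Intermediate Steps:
$n{\left(s,V \right)} = - \frac{1}{7}$ ($n{\left(s,V \right)} = \frac{1}{-7} = - \frac{1}{7}$)
$G{\left(m \right)} = - \frac{61}{7}$ ($G{\left(m \right)} = 61 \left(- \frac{1}{7}\right) = - \frac{61}{7}$)
$G{\left(b \right)} - -203344 = - \frac{61}{7} - -203344 = - \frac{61}{7} + 203344 = \frac{1423347}{7}$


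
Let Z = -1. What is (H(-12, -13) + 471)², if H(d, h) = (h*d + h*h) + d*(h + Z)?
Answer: 929296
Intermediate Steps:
H(d, h) = h² + d*h + d*(-1 + h) (H(d, h) = (h*d + h*h) + d*(h - 1) = (d*h + h²) + d*(-1 + h) = (h² + d*h) + d*(-1 + h) = h² + d*h + d*(-1 + h))
(H(-12, -13) + 471)² = (((-13)² - 1*(-12) + 2*(-12)*(-13)) + 471)² = ((169 + 12 + 312) + 471)² = (493 + 471)² = 964² = 929296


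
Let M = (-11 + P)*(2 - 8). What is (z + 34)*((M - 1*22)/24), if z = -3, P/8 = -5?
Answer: 2201/6 ≈ 366.83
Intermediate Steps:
P = -40 (P = 8*(-5) = -40)
M = 306 (M = (-11 - 40)*(2 - 8) = -51*(-6) = 306)
(z + 34)*((M - 1*22)/24) = (-3 + 34)*((306 - 1*22)/24) = 31*((306 - 22)*(1/24)) = 31*(284*(1/24)) = 31*(71/6) = 2201/6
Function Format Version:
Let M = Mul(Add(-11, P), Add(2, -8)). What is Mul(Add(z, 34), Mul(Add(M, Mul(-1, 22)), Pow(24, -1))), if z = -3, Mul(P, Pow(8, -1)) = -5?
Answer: Rational(2201, 6) ≈ 366.83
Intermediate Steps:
P = -40 (P = Mul(8, -5) = -40)
M = 306 (M = Mul(Add(-11, -40), Add(2, -8)) = Mul(-51, -6) = 306)
Mul(Add(z, 34), Mul(Add(M, Mul(-1, 22)), Pow(24, -1))) = Mul(Add(-3, 34), Mul(Add(306, Mul(-1, 22)), Pow(24, -1))) = Mul(31, Mul(Add(306, -22), Rational(1, 24))) = Mul(31, Mul(284, Rational(1, 24))) = Mul(31, Rational(71, 6)) = Rational(2201, 6)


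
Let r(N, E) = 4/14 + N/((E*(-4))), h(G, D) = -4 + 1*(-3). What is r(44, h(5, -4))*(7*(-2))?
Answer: -26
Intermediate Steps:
h(G, D) = -7 (h(G, D) = -4 - 3 = -7)
r(N, E) = 2/7 - N/(4*E) (r(N, E) = 4*(1/14) + N/((-4*E)) = 2/7 + N*(-1/(4*E)) = 2/7 - N/(4*E))
r(44, h(5, -4))*(7*(-2)) = (2/7 - ¼*44/(-7))*(7*(-2)) = (2/7 - ¼*44*(-⅐))*(-14) = (2/7 + 11/7)*(-14) = (13/7)*(-14) = -26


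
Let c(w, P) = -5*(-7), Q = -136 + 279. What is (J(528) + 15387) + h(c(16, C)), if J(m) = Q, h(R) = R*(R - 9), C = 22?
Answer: 16440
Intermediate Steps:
Q = 143
c(w, P) = 35
h(R) = R*(-9 + R)
J(m) = 143
(J(528) + 15387) + h(c(16, C)) = (143 + 15387) + 35*(-9 + 35) = 15530 + 35*26 = 15530 + 910 = 16440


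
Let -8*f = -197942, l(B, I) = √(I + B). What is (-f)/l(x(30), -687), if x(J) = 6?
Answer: 98971*I*√681/2724 ≈ 948.14*I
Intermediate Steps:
l(B, I) = √(B + I)
f = 98971/4 (f = -⅛*(-197942) = 98971/4 ≈ 24743.)
(-f)/l(x(30), -687) = (-1*98971/4)/(√(6 - 687)) = -98971*(-I*√681/681)/4 = -(-98971)*I*√681/2724 = 98971*I*√681/2724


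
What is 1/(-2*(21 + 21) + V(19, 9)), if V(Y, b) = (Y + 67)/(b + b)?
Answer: -9/713 ≈ -0.012623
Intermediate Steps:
V(Y, b) = (67 + Y)/(2*b) (V(Y, b) = (67 + Y)/((2*b)) = (67 + Y)*(1/(2*b)) = (67 + Y)/(2*b))
1/(-2*(21 + 21) + V(19, 9)) = 1/(-2*(21 + 21) + (1/2)*(67 + 19)/9) = 1/(-2*42 + (1/2)*(1/9)*86) = 1/(-84 + 43/9) = 1/(-713/9) = -9/713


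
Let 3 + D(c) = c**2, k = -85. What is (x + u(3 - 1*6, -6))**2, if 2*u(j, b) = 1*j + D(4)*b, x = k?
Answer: 63001/4 ≈ 15750.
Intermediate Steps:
D(c) = -3 + c**2
x = -85
u(j, b) = j/2 + 13*b/2 (u(j, b) = (1*j + (-3 + 4**2)*b)/2 = (j + (-3 + 16)*b)/2 = (j + 13*b)/2 = j/2 + 13*b/2)
(x + u(3 - 1*6, -6))**2 = (-85 + ((3 - 1*6)/2 + (13/2)*(-6)))**2 = (-85 + ((3 - 6)/2 - 39))**2 = (-85 + ((1/2)*(-3) - 39))**2 = (-85 + (-3/2 - 39))**2 = (-85 - 81/2)**2 = (-251/2)**2 = 63001/4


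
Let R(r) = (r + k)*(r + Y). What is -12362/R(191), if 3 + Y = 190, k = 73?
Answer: -883/7128 ≈ -0.12388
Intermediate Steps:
Y = 187 (Y = -3 + 190 = 187)
R(r) = (73 + r)*(187 + r) (R(r) = (r + 73)*(r + 187) = (73 + r)*(187 + r))
-12362/R(191) = -12362/(13651 + 191² + 260*191) = -12362/(13651 + 36481 + 49660) = -12362/99792 = -12362*1/99792 = -883/7128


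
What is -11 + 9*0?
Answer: -11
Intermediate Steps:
-11 + 9*0 = -11 + 0 = -11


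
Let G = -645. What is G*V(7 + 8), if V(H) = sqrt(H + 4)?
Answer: -645*sqrt(19) ≈ -2811.5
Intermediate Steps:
V(H) = sqrt(4 + H)
G*V(7 + 8) = -645*sqrt(4 + (7 + 8)) = -645*sqrt(4 + 15) = -645*sqrt(19)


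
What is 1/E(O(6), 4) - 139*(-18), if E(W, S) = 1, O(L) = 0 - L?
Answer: 2503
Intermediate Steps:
O(L) = -L
1/E(O(6), 4) - 139*(-18) = 1/1 - 139*(-18) = 1 + 2502 = 2503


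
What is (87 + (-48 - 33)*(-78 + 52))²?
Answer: 4809249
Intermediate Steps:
(87 + (-48 - 33)*(-78 + 52))² = (87 - 81*(-26))² = (87 + 2106)² = 2193² = 4809249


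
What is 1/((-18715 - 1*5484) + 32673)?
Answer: 1/8474 ≈ 0.00011801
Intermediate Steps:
1/((-18715 - 1*5484) + 32673) = 1/((-18715 - 5484) + 32673) = 1/(-24199 + 32673) = 1/8474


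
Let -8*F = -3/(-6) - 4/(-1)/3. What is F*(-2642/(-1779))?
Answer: -14531/42696 ≈ -0.34034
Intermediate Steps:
F = -11/48 (F = -(-3/(-6) - 4/(-1)/3)/8 = -(-3*(-1/6) - 4*(-1)*(1/3))/8 = -(1/2 + 4*(1/3))/8 = -(1/2 + 4/3)/8 = -1/8*11/6 = -11/48 ≈ -0.22917)
F*(-2642/(-1779)) = -(-14531)/(24*(-1779)) = -(-14531)*(-1)/(24*1779) = -11/48*2642/1779 = -14531/42696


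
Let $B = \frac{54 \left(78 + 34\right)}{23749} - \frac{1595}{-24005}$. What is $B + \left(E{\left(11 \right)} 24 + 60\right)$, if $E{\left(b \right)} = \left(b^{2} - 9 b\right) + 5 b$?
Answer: $\frac{217584767071}{114018949} \approx 1908.3$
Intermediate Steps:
$E{\left(b \right)} = b^{2} - 4 b$
$B = \frac{36612379}{114018949}$ ($B = 54 \cdot 112 \cdot \frac{1}{23749} - - \frac{319}{4801} = 6048 \cdot \frac{1}{23749} + \frac{319}{4801} = \frac{6048}{23749} + \frac{319}{4801} = \frac{36612379}{114018949} \approx 0.32111$)
$B + \left(E{\left(11 \right)} 24 + 60\right) = \frac{36612379}{114018949} + \left(11 \left(-4 + 11\right) 24 + 60\right) = \frac{36612379}{114018949} + \left(11 \cdot 7 \cdot 24 + 60\right) = \frac{36612379}{114018949} + \left(77 \cdot 24 + 60\right) = \frac{36612379}{114018949} + \left(1848 + 60\right) = \frac{36612379}{114018949} + 1908 = \frac{217584767071}{114018949}$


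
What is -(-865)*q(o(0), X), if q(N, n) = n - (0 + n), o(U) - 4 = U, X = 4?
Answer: 0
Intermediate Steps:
o(U) = 4 + U
q(N, n) = 0 (q(N, n) = n - n = 0)
-(-865)*q(o(0), X) = -(-865)*0 = -1*0 = 0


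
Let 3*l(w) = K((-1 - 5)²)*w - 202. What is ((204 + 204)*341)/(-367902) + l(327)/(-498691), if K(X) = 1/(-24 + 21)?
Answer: -11557290379/30578236047 ≈ -0.37796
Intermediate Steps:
K(X) = -⅓ (K(X) = 1/(-3) = -⅓)
l(w) = -202/3 - w/9 (l(w) = (-w/3 - 202)/3 = (-202 - w/3)/3 = -202/3 - w/9)
((204 + 204)*341)/(-367902) + l(327)/(-498691) = ((204 + 204)*341)/(-367902) + (-202/3 - ⅑*327)/(-498691) = (408*341)*(-1/367902) + (-202/3 - 109/3)*(-1/498691) = 139128*(-1/367902) - 311/3*(-1/498691) = -23188/61317 + 311/1496073 = -11557290379/30578236047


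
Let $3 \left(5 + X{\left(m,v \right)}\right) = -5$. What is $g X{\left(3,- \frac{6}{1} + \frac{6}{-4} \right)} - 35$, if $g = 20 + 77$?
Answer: $- \frac{2045}{3} \approx -681.67$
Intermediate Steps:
$g = 97$
$X{\left(m,v \right)} = - \frac{20}{3}$ ($X{\left(m,v \right)} = -5 + \frac{1}{3} \left(-5\right) = -5 - \frac{5}{3} = - \frac{20}{3}$)
$g X{\left(3,- \frac{6}{1} + \frac{6}{-4} \right)} - 35 = 97 \left(- \frac{20}{3}\right) - 35 = - \frac{1940}{3} - 35 = - \frac{2045}{3}$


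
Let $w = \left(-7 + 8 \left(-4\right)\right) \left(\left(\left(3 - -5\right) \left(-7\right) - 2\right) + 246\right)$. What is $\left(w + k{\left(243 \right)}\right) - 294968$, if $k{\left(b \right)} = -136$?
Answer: $-302436$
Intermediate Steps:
$w = -7332$ ($w = \left(-7 - 32\right) \left(\left(\left(3 + 5\right) \left(-7\right) - 2\right) + 246\right) = - 39 \left(\left(8 \left(-7\right) - 2\right) + 246\right) = - 39 \left(\left(-56 - 2\right) + 246\right) = - 39 \left(-58 + 246\right) = \left(-39\right) 188 = -7332$)
$\left(w + k{\left(243 \right)}\right) - 294968 = \left(-7332 - 136\right) - 294968 = -7468 - 294968 = -302436$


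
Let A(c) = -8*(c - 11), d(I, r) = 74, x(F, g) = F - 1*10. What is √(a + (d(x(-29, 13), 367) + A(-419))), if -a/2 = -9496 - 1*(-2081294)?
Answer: I*√4140082 ≈ 2034.7*I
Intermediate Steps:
x(F, g) = -10 + F (x(F, g) = F - 10 = -10 + F)
A(c) = 88 - 8*c (A(c) = -8*(-11 + c) = 88 - 8*c)
a = -4143596 (a = -2*(-9496 - 1*(-2081294)) = -2*(-9496 + 2081294) = -2*2071798 = -4143596)
√(a + (d(x(-29, 13), 367) + A(-419))) = √(-4143596 + (74 + (88 - 8*(-419)))) = √(-4143596 + (74 + (88 + 3352))) = √(-4143596 + (74 + 3440)) = √(-4143596 + 3514) = √(-4140082) = I*√4140082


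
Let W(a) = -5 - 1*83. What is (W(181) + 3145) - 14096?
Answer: -11039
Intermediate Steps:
W(a) = -88 (W(a) = -5 - 83 = -88)
(W(181) + 3145) - 14096 = (-88 + 3145) - 14096 = 3057 - 14096 = -11039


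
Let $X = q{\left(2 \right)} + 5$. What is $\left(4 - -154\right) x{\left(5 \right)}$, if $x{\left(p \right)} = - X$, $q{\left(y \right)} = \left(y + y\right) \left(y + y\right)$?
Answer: $-3318$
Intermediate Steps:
$q{\left(y \right)} = 4 y^{2}$ ($q{\left(y \right)} = 2 y 2 y = 4 y^{2}$)
$X = 21$ ($X = 4 \cdot 2^{2} + 5 = 4 \cdot 4 + 5 = 16 + 5 = 21$)
$x{\left(p \right)} = -21$ ($x{\left(p \right)} = \left(-1\right) 21 = -21$)
$\left(4 - -154\right) x{\left(5 \right)} = \left(4 - -154\right) \left(-21\right) = \left(4 + 154\right) \left(-21\right) = 158 \left(-21\right) = -3318$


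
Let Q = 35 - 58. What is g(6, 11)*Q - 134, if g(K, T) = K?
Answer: -272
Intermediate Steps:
Q = -23
g(6, 11)*Q - 134 = 6*(-23) - 134 = -138 - 134 = -272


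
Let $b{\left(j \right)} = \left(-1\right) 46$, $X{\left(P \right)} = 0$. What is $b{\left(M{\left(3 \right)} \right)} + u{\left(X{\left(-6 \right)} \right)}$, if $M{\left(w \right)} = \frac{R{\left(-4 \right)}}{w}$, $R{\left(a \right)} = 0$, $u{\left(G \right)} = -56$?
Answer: $-102$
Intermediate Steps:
$M{\left(w \right)} = 0$ ($M{\left(w \right)} = \frac{0}{w} = 0$)
$b{\left(j \right)} = -46$
$b{\left(M{\left(3 \right)} \right)} + u{\left(X{\left(-6 \right)} \right)} = -46 - 56 = -102$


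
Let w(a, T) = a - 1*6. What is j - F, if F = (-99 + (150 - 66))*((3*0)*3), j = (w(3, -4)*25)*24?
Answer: -1800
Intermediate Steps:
w(a, T) = -6 + a (w(a, T) = a - 6 = -6 + a)
j = -1800 (j = ((-6 + 3)*25)*24 = -3*25*24 = -75*24 = -1800)
F = 0 (F = (-99 + 84)*(0*3) = -15*0 = 0)
j - F = -1800 - 1*0 = -1800 + 0 = -1800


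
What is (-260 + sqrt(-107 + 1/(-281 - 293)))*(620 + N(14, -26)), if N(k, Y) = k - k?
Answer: -161200 + 310*I*sqrt(35254506)/287 ≈ -1.612e+5 + 6413.4*I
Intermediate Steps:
N(k, Y) = 0
(-260 + sqrt(-107 + 1/(-281 - 293)))*(620 + N(14, -26)) = (-260 + sqrt(-107 + 1/(-281 - 293)))*(620 + 0) = (-260 + sqrt(-107 + 1/(-574)))*620 = (-260 + sqrt(-107 - 1/574))*620 = (-260 + sqrt(-61419/574))*620 = (-260 + I*sqrt(35254506)/574)*620 = -161200 + 310*I*sqrt(35254506)/287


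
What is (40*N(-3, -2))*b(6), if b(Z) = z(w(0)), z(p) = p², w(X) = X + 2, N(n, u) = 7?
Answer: 1120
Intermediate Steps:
w(X) = 2 + X
b(Z) = 4 (b(Z) = (2 + 0)² = 2² = 4)
(40*N(-3, -2))*b(6) = (40*7)*4 = 280*4 = 1120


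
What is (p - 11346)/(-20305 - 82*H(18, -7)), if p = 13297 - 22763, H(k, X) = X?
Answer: 20812/19731 ≈ 1.0548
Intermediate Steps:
p = -9466
(p - 11346)/(-20305 - 82*H(18, -7)) = (-9466 - 11346)/(-20305 - 82*(-7)) = -20812/(-20305 + 574) = -20812/(-19731) = -20812*(-1/19731) = 20812/19731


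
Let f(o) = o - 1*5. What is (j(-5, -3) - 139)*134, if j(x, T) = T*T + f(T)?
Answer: -18492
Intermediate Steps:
f(o) = -5 + o (f(o) = o - 5 = -5 + o)
j(x, T) = -5 + T + T**2 (j(x, T) = T*T + (-5 + T) = T**2 + (-5 + T) = -5 + T + T**2)
(j(-5, -3) - 139)*134 = ((-5 - 3 + (-3)**2) - 139)*134 = ((-5 - 3 + 9) - 139)*134 = (1 - 139)*134 = -138*134 = -18492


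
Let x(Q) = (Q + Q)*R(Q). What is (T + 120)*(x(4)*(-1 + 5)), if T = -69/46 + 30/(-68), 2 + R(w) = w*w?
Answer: 899136/17 ≈ 52890.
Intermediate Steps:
R(w) = -2 + w² (R(w) = -2 + w*w = -2 + w²)
x(Q) = 2*Q*(-2 + Q²) (x(Q) = (Q + Q)*(-2 + Q²) = (2*Q)*(-2 + Q²) = 2*Q*(-2 + Q²))
T = -33/17 (T = -69*1/46 + 30*(-1/68) = -3/2 - 15/34 = -33/17 ≈ -1.9412)
(T + 120)*(x(4)*(-1 + 5)) = (-33/17 + 120)*((2*4*(-2 + 4²))*(-1 + 5)) = 2007*((2*4*(-2 + 16))*4)/17 = 2007*((2*4*14)*4)/17 = 2007*(112*4)/17 = (2007/17)*448 = 899136/17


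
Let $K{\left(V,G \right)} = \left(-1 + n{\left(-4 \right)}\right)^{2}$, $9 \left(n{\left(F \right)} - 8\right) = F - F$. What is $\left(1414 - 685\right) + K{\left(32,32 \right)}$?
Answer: $778$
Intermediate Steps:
$n{\left(F \right)} = 8$ ($n{\left(F \right)} = 8 + \frac{F - F}{9} = 8 + \frac{1}{9} \cdot 0 = 8 + 0 = 8$)
$K{\left(V,G \right)} = 49$ ($K{\left(V,G \right)} = \left(-1 + 8\right)^{2} = 7^{2} = 49$)
$\left(1414 - 685\right) + K{\left(32,32 \right)} = \left(1414 - 685\right) + 49 = 729 + 49 = 778$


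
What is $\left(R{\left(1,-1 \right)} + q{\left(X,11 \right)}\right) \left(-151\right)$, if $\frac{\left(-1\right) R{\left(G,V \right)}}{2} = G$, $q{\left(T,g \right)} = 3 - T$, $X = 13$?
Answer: $1812$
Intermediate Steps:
$R{\left(G,V \right)} = - 2 G$
$\left(R{\left(1,-1 \right)} + q{\left(X,11 \right)}\right) \left(-151\right) = \left(\left(-2\right) 1 + \left(3 - 13\right)\right) \left(-151\right) = \left(-2 + \left(3 - 13\right)\right) \left(-151\right) = \left(-2 - 10\right) \left(-151\right) = \left(-12\right) \left(-151\right) = 1812$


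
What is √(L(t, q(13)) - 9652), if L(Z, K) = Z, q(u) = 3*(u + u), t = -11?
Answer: I*√9663 ≈ 98.301*I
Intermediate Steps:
q(u) = 6*u (q(u) = 3*(2*u) = 6*u)
√(L(t, q(13)) - 9652) = √(-11 - 9652) = √(-9663) = I*√9663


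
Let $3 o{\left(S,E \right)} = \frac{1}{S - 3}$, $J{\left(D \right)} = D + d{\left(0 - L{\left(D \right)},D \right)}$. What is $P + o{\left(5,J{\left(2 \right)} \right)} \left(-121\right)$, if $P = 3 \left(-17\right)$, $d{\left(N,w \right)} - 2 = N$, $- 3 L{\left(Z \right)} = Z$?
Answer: $- \frac{427}{6} \approx -71.167$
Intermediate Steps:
$L{\left(Z \right)} = - \frac{Z}{3}$
$d{\left(N,w \right)} = 2 + N$
$J{\left(D \right)} = 2 + \frac{4 D}{3}$ ($J{\left(D \right)} = D + \left(2 + \left(0 - - \frac{D}{3}\right)\right) = D + \left(2 + \left(0 + \frac{D}{3}\right)\right) = D + \left(2 + \frac{D}{3}\right) = 2 + \frac{4 D}{3}$)
$P = -51$
$o{\left(S,E \right)} = \frac{1}{3 \left(-3 + S\right)}$ ($o{\left(S,E \right)} = \frac{1}{3 \left(S - 3\right)} = \frac{1}{3 \left(-3 + S\right)}$)
$P + o{\left(5,J{\left(2 \right)} \right)} \left(-121\right) = -51 + \frac{1}{3 \left(-3 + 5\right)} \left(-121\right) = -51 + \frac{1}{3 \cdot 2} \left(-121\right) = -51 + \frac{1}{3} \cdot \frac{1}{2} \left(-121\right) = -51 + \frac{1}{6} \left(-121\right) = -51 - \frac{121}{6} = - \frac{427}{6}$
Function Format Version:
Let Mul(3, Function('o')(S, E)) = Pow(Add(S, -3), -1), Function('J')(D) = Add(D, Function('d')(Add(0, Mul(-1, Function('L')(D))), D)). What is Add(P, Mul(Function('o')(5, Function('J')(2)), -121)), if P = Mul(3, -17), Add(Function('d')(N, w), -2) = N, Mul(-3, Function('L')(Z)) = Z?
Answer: Rational(-427, 6) ≈ -71.167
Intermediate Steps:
Function('L')(Z) = Mul(Rational(-1, 3), Z)
Function('d')(N, w) = Add(2, N)
Function('J')(D) = Add(2, Mul(Rational(4, 3), D)) (Function('J')(D) = Add(D, Add(2, Add(0, Mul(-1, Mul(Rational(-1, 3), D))))) = Add(D, Add(2, Add(0, Mul(Rational(1, 3), D)))) = Add(D, Add(2, Mul(Rational(1, 3), D))) = Add(2, Mul(Rational(4, 3), D)))
P = -51
Function('o')(S, E) = Mul(Rational(1, 3), Pow(Add(-3, S), -1)) (Function('o')(S, E) = Mul(Rational(1, 3), Pow(Add(S, -3), -1)) = Mul(Rational(1, 3), Pow(Add(-3, S), -1)))
Add(P, Mul(Function('o')(5, Function('J')(2)), -121)) = Add(-51, Mul(Mul(Rational(1, 3), Pow(Add(-3, 5), -1)), -121)) = Add(-51, Mul(Mul(Rational(1, 3), Pow(2, -1)), -121)) = Add(-51, Mul(Mul(Rational(1, 3), Rational(1, 2)), -121)) = Add(-51, Mul(Rational(1, 6), -121)) = Add(-51, Rational(-121, 6)) = Rational(-427, 6)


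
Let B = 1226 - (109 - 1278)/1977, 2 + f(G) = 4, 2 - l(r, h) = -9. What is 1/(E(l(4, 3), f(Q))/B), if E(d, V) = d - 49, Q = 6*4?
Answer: -2424971/75126 ≈ -32.279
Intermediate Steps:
l(r, h) = 11 (l(r, h) = 2 - 1*(-9) = 2 + 9 = 11)
Q = 24
f(G) = 2 (f(G) = -2 + 4 = 2)
E(d, V) = -49 + d
B = 2424971/1977 (B = 1226 - (-1169)/1977 = 1226 - 1*(-1169/1977) = 1226 + 1169/1977 = 2424971/1977 ≈ 1226.6)
1/(E(l(4, 3), f(Q))/B) = 1/((-49 + 11)/(2424971/1977)) = 1/(-38*1977/2424971) = 1/(-75126/2424971) = -2424971/75126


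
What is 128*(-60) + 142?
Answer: -7538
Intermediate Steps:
128*(-60) + 142 = -7680 + 142 = -7538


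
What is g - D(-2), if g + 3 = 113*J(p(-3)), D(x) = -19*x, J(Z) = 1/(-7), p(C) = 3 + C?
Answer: -400/7 ≈ -57.143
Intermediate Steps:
J(Z) = -1/7
g = -134/7 (g = -3 + 113*(-1/7) = -3 - 113/7 = -134/7 ≈ -19.143)
g - D(-2) = -134/7 - (-19)*(-2) = -134/7 - 1*38 = -134/7 - 38 = -400/7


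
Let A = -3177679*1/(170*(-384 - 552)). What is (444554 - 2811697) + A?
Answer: -376656616481/159120 ≈ -2.3671e+6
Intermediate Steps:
A = 3177679/159120 (A = -3177679/((-936*170)) = -3177679/(-159120) = -3177679*(-1/159120) = 3177679/159120 ≈ 19.970)
(444554 - 2811697) + A = (444554 - 2811697) + 3177679/159120 = -2367143 + 3177679/159120 = -376656616481/159120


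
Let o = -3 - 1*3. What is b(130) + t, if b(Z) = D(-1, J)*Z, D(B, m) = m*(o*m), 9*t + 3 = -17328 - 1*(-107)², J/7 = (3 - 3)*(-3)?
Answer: -28780/9 ≈ -3197.8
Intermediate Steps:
o = -6 (o = -3 - 3 = -6)
J = 0 (J = 7*((3 - 3)*(-3)) = 7*(0*(-3)) = 7*0 = 0)
t = -28780/9 (t = -⅓ + (-17328 - 1*(-107)²)/9 = -⅓ + (-17328 - 1*11449)/9 = -⅓ + (-17328 - 11449)/9 = -⅓ + (⅑)*(-28777) = -⅓ - 28777/9 = -28780/9 ≈ -3197.8)
D(B, m) = -6*m² (D(B, m) = m*(-6*m) = -6*m²)
b(Z) = 0 (b(Z) = (-6*0²)*Z = (-6*0)*Z = 0*Z = 0)
b(130) + t = 0 - 28780/9 = -28780/9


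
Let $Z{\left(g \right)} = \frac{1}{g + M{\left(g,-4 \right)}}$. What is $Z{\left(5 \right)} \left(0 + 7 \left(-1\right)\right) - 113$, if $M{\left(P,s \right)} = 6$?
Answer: $- \frac{1250}{11} \approx -113.64$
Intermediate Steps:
$Z{\left(g \right)} = \frac{1}{6 + g}$ ($Z{\left(g \right)} = \frac{1}{g + 6} = \frac{1}{6 + g}$)
$Z{\left(5 \right)} \left(0 + 7 \left(-1\right)\right) - 113 = \frac{0 + 7 \left(-1\right)}{6 + 5} - 113 = \frac{0 - 7}{11} - 113 = \frac{1}{11} \left(-7\right) - 113 = - \frac{7}{11} - 113 = - \frac{1250}{11}$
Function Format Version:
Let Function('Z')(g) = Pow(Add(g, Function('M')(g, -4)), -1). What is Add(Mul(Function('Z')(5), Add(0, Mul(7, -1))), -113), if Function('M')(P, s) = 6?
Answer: Rational(-1250, 11) ≈ -113.64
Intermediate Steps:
Function('Z')(g) = Pow(Add(6, g), -1) (Function('Z')(g) = Pow(Add(g, 6), -1) = Pow(Add(6, g), -1))
Add(Mul(Function('Z')(5), Add(0, Mul(7, -1))), -113) = Add(Mul(Pow(Add(6, 5), -1), Add(0, Mul(7, -1))), -113) = Add(Mul(Pow(11, -1), Add(0, -7)), -113) = Add(Mul(Rational(1, 11), -7), -113) = Add(Rational(-7, 11), -113) = Rational(-1250, 11)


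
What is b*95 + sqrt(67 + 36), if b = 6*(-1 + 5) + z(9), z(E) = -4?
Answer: 1900 + sqrt(103) ≈ 1910.1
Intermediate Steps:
b = 20 (b = 6*(-1 + 5) - 4 = 6*4 - 4 = 24 - 4 = 20)
b*95 + sqrt(67 + 36) = 20*95 + sqrt(67 + 36) = 1900 + sqrt(103)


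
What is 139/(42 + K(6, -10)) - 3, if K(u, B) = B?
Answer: 43/32 ≈ 1.3438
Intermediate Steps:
139/(42 + K(6, -10)) - 3 = 139/(42 - 10) - 3 = 139/32 - 3 = 43/32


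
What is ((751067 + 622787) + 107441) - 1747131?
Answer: -265836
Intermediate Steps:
((751067 + 622787) + 107441) - 1747131 = (1373854 + 107441) - 1747131 = 1481295 - 1747131 = -265836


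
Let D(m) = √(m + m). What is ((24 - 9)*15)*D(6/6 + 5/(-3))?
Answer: 150*I*√3 ≈ 259.81*I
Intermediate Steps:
D(m) = √2*√m (D(m) = √(2*m) = √2*√m)
((24 - 9)*15)*D(6/6 + 5/(-3)) = ((24 - 9)*15)*(√2*√(6/6 + 5/(-3))) = (15*15)*(√2*√(6*(⅙) + 5*(-⅓))) = 225*(√2*√(1 - 5/3)) = 225*(√2*√(-⅔)) = 225*(√2*(I*√6/3)) = 225*(2*I*√3/3) = 150*I*√3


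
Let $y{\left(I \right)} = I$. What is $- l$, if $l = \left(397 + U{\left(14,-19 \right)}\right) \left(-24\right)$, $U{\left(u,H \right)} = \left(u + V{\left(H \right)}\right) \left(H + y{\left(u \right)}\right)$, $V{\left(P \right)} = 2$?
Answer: $7608$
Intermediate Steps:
$U{\left(u,H \right)} = \left(2 + u\right) \left(H + u\right)$ ($U{\left(u,H \right)} = \left(u + 2\right) \left(H + u\right) = \left(2 + u\right) \left(H + u\right)$)
$l = -7608$ ($l = \left(397 + \left(14^{2} + 2 \left(-19\right) + 2 \cdot 14 - 266\right)\right) \left(-24\right) = \left(397 + \left(196 - 38 + 28 - 266\right)\right) \left(-24\right) = \left(397 - 80\right) \left(-24\right) = 317 \left(-24\right) = -7608$)
$- l = \left(-1\right) \left(-7608\right) = 7608$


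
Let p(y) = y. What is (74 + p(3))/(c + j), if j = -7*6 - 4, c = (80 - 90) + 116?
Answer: 77/60 ≈ 1.2833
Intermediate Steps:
c = 106 (c = -10 + 116 = 106)
j = -46 (j = -42 - 4 = -46)
(74 + p(3))/(c + j) = (74 + 3)/(106 - 46) = 77/60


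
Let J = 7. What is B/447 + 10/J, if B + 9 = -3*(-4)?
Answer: 1497/1043 ≈ 1.4353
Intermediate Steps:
B = 3 (B = -9 - 3*(-4) = -9 + 12 = 3)
B/447 + 10/J = 3/447 + 10/7 = 3*(1/447) + 10*(⅐) = 1/149 + 10/7 = 1497/1043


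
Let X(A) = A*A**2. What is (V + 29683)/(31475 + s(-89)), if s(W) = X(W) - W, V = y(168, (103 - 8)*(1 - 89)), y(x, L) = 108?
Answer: -29791/673405 ≈ -0.044239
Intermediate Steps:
X(A) = A**3
V = 108
s(W) = W**3 - W
(V + 29683)/(31475 + s(-89)) = (108 + 29683)/(31475 + ((-89)**3 - 1*(-89))) = 29791/(31475 + (-704969 + 89)) = 29791/(31475 - 704880) = 29791/(-673405) = 29791*(-1/673405) = -29791/673405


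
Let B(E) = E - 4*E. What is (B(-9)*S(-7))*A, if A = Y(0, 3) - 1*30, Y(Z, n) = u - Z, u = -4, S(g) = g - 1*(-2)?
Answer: 4590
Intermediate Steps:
S(g) = 2 + g (S(g) = g + 2 = 2 + g)
Y(Z, n) = -4 - Z
B(E) = -3*E
A = -34 (A = (-4 - 1*0) - 1*30 = (-4 + 0) - 30 = -4 - 30 = -34)
(B(-9)*S(-7))*A = ((-3*(-9))*(2 - 7))*(-34) = (27*(-5))*(-34) = -135*(-34) = 4590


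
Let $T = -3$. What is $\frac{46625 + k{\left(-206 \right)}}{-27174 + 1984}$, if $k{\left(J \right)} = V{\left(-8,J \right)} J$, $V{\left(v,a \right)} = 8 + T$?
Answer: $- \frac{829}{458} \approx -1.81$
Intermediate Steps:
$V{\left(v,a \right)} = 5$ ($V{\left(v,a \right)} = 8 - 3 = 5$)
$k{\left(J \right)} = 5 J$
$\frac{46625 + k{\left(-206 \right)}}{-27174 + 1984} = \frac{46625 + 5 \left(-206\right)}{-27174 + 1984} = \frac{46625 - 1030}{-25190} = 45595 \left(- \frac{1}{25190}\right) = - \frac{829}{458}$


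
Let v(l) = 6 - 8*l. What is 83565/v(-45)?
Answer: 27855/122 ≈ 228.32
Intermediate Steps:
83565/v(-45) = 83565/(6 - 8*(-45)) = 83565/(6 + 360) = 83565/366 = 83565*(1/366) = 27855/122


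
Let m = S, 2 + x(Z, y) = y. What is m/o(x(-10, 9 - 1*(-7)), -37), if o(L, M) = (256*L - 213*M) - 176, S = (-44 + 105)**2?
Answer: 3721/11289 ≈ 0.32961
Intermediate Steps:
S = 3721 (S = 61**2 = 3721)
x(Z, y) = -2 + y
o(L, M) = -176 - 213*M + 256*L (o(L, M) = (-213*M + 256*L) - 176 = -176 - 213*M + 256*L)
m = 3721
m/o(x(-10, 9 - 1*(-7)), -37) = 3721/(-176 - 213*(-37) + 256*(-2 + (9 - 1*(-7)))) = 3721/(-176 + 7881 + 256*(-2 + (9 + 7))) = 3721/(-176 + 7881 + 256*(-2 + 16)) = 3721/(-176 + 7881 + 256*14) = 3721/(-176 + 7881 + 3584) = 3721/11289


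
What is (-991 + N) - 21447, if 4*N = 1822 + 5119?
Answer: -82811/4 ≈ -20703.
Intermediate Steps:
N = 6941/4 (N = (1822 + 5119)/4 = (¼)*6941 = 6941/4 ≈ 1735.3)
(-991 + N) - 21447 = (-991 + 6941/4) - 21447 = 2977/4 - 21447 = -82811/4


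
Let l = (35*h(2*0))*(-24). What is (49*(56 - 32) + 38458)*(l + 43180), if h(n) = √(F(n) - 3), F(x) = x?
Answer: 1711396120 - 33292560*I*√3 ≈ 1.7114e+9 - 5.7664e+7*I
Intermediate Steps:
h(n) = √(-3 + n) (h(n) = √(n - 3) = √(-3 + n))
l = -840*I*√3 (l = (35*√(-3 + 2*0))*(-24) = (35*√(-3 + 0))*(-24) = (35*√(-3))*(-24) = (35*(I*√3))*(-24) = (35*I*√3)*(-24) = -840*I*√3 ≈ -1454.9*I)
(49*(56 - 32) + 38458)*(l + 43180) = (49*(56 - 32) + 38458)*(-840*I*√3 + 43180) = (49*24 + 38458)*(43180 - 840*I*√3) = (1176 + 38458)*(43180 - 840*I*√3) = 39634*(43180 - 840*I*√3) = 1711396120 - 33292560*I*√3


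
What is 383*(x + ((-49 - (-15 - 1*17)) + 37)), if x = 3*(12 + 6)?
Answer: 28342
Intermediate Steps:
x = 54 (x = 3*18 = 54)
383*(x + ((-49 - (-15 - 1*17)) + 37)) = 383*(54 + ((-49 - (-15 - 1*17)) + 37)) = 383*(54 + ((-49 - (-15 - 17)) + 37)) = 383*(54 + ((-49 - 1*(-32)) + 37)) = 383*(54 + ((-49 + 32) + 37)) = 383*(54 + (-17 + 37)) = 383*(54 + 20) = 383*74 = 28342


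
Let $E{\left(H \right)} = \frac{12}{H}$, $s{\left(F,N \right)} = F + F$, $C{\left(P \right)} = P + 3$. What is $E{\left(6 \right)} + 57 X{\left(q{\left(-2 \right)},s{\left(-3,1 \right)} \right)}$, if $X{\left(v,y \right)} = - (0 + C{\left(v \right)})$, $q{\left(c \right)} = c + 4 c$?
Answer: $401$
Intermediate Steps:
$C{\left(P \right)} = 3 + P$
$s{\left(F,N \right)} = 2 F$
$q{\left(c \right)} = 5 c$
$X{\left(v,y \right)} = -3 - v$ ($X{\left(v,y \right)} = - (0 + \left(3 + v\right)) = - (3 + v) = -3 - v$)
$E{\left(6 \right)} + 57 X{\left(q{\left(-2 \right)},s{\left(-3,1 \right)} \right)} = \frac{12}{6} + 57 \left(-3 - 5 \left(-2\right)\right) = 12 \cdot \frac{1}{6} + 57 \left(-3 - -10\right) = 2 + 57 \left(-3 + 10\right) = 2 + 57 \cdot 7 = 2 + 399 = 401$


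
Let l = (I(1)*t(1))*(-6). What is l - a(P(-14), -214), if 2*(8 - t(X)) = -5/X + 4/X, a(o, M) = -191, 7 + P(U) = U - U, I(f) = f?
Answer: 140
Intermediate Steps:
P(U) = -7 (P(U) = -7 + (U - U) = -7 + 0 = -7)
t(X) = 8 + 1/(2*X) (t(X) = 8 - (-5/X + 4/X)/2 = 8 - (-1)/(2*X) = 8 + 1/(2*X))
l = -51 (l = (1*(8 + (½)/1))*(-6) = (1*(8 + (½)*1))*(-6) = (1*(8 + ½))*(-6) = (1*(17/2))*(-6) = (17/2)*(-6) = -51)
l - a(P(-14), -214) = -51 - 1*(-191) = -51 + 191 = 140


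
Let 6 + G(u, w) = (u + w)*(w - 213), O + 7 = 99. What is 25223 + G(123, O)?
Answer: -798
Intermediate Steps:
O = 92 (O = -7 + 99 = 92)
G(u, w) = -6 + (-213 + w)*(u + w) (G(u, w) = -6 + (u + w)*(w - 213) = -6 + (u + w)*(-213 + w) = -6 + (-213 + w)*(u + w))
25223 + G(123, O) = 25223 + (-6 + 92² - 213*123 - 213*92 + 123*92) = 25223 + (-6 + 8464 - 26199 - 19596 + 11316) = 25223 - 26021 = -798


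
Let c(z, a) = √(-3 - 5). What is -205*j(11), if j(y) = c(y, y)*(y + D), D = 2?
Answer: -5330*I*√2 ≈ -7537.8*I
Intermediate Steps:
c(z, a) = 2*I*√2 (c(z, a) = √(-8) = 2*I*√2)
j(y) = 2*I*√2*(2 + y) (j(y) = (2*I*√2)*(y + 2) = (2*I*√2)*(2 + y) = 2*I*√2*(2 + y))
-205*j(11) = -410*I*√2*(2 + 11) = -410*I*√2*13 = -5330*I*√2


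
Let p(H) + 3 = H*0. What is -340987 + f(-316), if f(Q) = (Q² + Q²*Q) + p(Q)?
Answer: -31795630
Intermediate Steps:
p(H) = -3 (p(H) = -3 + H*0 = -3 + 0 = -3)
f(Q) = -3 + Q² + Q³ (f(Q) = (Q² + Q²*Q) - 3 = (Q² + Q³) - 3 = -3 + Q² + Q³)
-340987 + f(-316) = -340987 + (-3 + (-316)² + (-316)³) = -340987 + (-3 + 99856 - 31554496) = -340987 - 31454643 = -31795630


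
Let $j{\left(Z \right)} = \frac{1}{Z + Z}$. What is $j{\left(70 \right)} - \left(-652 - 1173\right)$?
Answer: $\frac{255501}{140} \approx 1825.0$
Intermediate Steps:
$j{\left(Z \right)} = \frac{1}{2 Z}$
$j{\left(70 \right)} - \left(-652 - 1173\right) = \frac{1}{2 \cdot 70} - \left(-652 - 1173\right) = \frac{1}{2} \cdot \frac{1}{70} - -1825 = \frac{1}{140} + 1825 = \frac{255501}{140}$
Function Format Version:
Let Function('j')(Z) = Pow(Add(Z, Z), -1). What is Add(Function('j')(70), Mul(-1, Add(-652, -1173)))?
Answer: Rational(255501, 140) ≈ 1825.0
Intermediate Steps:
Function('j')(Z) = Mul(Rational(1, 2), Pow(Z, -1)) (Function('j')(Z) = Pow(Mul(2, Z), -1) = Mul(Rational(1, 2), Pow(Z, -1)))
Add(Function('j')(70), Mul(-1, Add(-652, -1173))) = Add(Mul(Rational(1, 2), Pow(70, -1)), Mul(-1, Add(-652, -1173))) = Add(Mul(Rational(1, 2), Rational(1, 70)), Mul(-1, -1825)) = Add(Rational(1, 140), 1825) = Rational(255501, 140)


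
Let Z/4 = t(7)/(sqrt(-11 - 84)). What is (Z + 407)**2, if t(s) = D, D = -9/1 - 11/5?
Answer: 393366199/2375 + 182336*I*sqrt(95)/475 ≈ 1.6563e+5 + 3741.5*I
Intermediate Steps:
D = -56/5 (D = -9*1 - 11*1/5 = -9 - 11/5 = -56/5 ≈ -11.200)
t(s) = -56/5
Z = 224*I*sqrt(95)/475 (Z = 4*(-56/(5*sqrt(-11 - 84))) = 4*(-56*(-I*sqrt(95)/95)/5) = 4*(-(-56)*I*sqrt(95)/475) = 4*(56*I*sqrt(95)/475) = 224*I*sqrt(95)/475 ≈ 4.5964*I)
(Z + 407)**2 = (224*I*sqrt(95)/475 + 407)**2 = (407 + 224*I*sqrt(95)/475)**2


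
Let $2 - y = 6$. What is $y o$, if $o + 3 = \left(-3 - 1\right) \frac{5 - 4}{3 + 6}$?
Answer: $\frac{124}{9} \approx 13.778$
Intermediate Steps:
$y = -4$ ($y = 2 - 6 = -4$)
$o = - \frac{31}{9}$ ($o = -3 + \left(-3 - 1\right) \frac{5 - 4}{3 + 6} = -3 - 4 \cdot 1 \cdot \frac{1}{9} = -3 - \frac{4}{9} = - \frac{31}{9} \approx -3.4444$)
$y o = \left(-4\right) \left(- \frac{31}{9}\right) = \frac{124}{9}$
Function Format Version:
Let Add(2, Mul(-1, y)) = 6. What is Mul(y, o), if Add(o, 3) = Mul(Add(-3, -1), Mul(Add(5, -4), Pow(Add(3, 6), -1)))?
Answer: Rational(124, 9) ≈ 13.778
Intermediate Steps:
y = -4 (y = Add(2, Mul(-1, 6)) = Add(2, -6) = -4)
o = Rational(-31, 9) (o = Add(-3, Mul(Add(-3, -1), Mul(Add(5, -4), Pow(Add(3, 6), -1)))) = Add(-3, Mul(-4, Mul(1, Pow(9, -1)))) = Add(-3, Mul(-4, Mul(1, Rational(1, 9)))) = Add(-3, Mul(-4, Rational(1, 9))) = Add(-3, Rational(-4, 9)) = Rational(-31, 9) ≈ -3.4444)
Mul(y, o) = Mul(-4, Rational(-31, 9)) = Rational(124, 9)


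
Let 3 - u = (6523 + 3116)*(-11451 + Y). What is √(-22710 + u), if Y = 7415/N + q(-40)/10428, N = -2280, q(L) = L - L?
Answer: 27*√874599146/76 ≈ 10506.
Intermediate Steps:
q(L) = 0
Y = -1483/456 (Y = 7415/(-2280) + 0/10428 = 7415*(-1/2280) + 0*(1/10428) = -1483/456 + 0 = -1483/456 ≈ -3.2522)
u = 16781946063/152 (u = 3 - (6523 + 3116)*(-11451 - 1483/456) = 3 - 9639*(-5223139)/456 = 3 - 1*(-16781945607/152) = 3 + 16781945607/152 = 16781946063/152 ≈ 1.1041e+8)
√(-22710 + u) = √(-22710 + 16781946063/152) = √(16778494143/152) = 27*√874599146/76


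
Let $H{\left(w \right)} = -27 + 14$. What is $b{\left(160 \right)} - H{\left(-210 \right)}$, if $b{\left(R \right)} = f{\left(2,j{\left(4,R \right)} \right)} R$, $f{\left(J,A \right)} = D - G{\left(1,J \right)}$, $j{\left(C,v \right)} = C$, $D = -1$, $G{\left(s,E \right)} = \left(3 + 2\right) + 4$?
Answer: $-1587$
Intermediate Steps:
$G{\left(s,E \right)} = 9$ ($G{\left(s,E \right)} = 5 + 4 = 9$)
$H{\left(w \right)} = -13$
$f{\left(J,A \right)} = -10$ ($f{\left(J,A \right)} = -1 - 9 = -10$)
$b{\left(R \right)} = - 10 R$
$b{\left(160 \right)} - H{\left(-210 \right)} = \left(-10\right) 160 - -13 = -1600 + 13 = -1587$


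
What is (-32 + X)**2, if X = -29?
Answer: 3721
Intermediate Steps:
(-32 + X)**2 = (-32 - 29)**2 = (-61)**2 = 3721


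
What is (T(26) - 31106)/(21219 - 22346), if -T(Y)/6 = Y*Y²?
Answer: 136562/1127 ≈ 121.17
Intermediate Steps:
T(Y) = -6*Y³ (T(Y) = -6*Y*Y² = -6*Y³)
(T(26) - 31106)/(21219 - 22346) = (-6*26³ - 31106)/(21219 - 22346) = (-6*17576 - 31106)/(-1127) = (-105456 - 31106)*(-1/1127) = -136562*(-1/1127) = 136562/1127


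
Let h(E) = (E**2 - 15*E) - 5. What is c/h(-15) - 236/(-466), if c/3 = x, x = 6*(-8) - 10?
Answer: 11968/103685 ≈ 0.11543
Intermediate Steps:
h(E) = -5 + E**2 - 15*E
x = -58 (x = -48 - 10 = -58)
c = -174 (c = 3*(-58) = -174)
c/h(-15) - 236/(-466) = -174/(-5 + (-15)**2 - 15*(-15)) - 236/(-466) = -174/(-5 + 225 + 225) - 236*(-1/466) = -174/445 + 118/233 = 11968/103685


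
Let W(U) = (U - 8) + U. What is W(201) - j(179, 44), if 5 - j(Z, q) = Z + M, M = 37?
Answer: 605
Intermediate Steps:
j(Z, q) = -32 - Z (j(Z, q) = 5 - (Z + 37) = 5 - (37 + Z) = 5 + (-37 - Z) = -32 - Z)
W(U) = -8 + 2*U (W(U) = (-8 + U) + U = -8 + 2*U)
W(201) - j(179, 44) = (-8 + 2*201) - (-32 - 1*179) = (-8 + 402) - (-32 - 179) = 394 - 1*(-211) = 394 + 211 = 605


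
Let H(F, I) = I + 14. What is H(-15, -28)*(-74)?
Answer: 1036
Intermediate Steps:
H(F, I) = 14 + I
H(-15, -28)*(-74) = (14 - 28)*(-74) = -14*(-74) = 1036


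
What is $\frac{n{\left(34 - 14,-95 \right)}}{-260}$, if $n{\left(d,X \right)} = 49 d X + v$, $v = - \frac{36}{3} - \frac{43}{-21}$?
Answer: $\frac{1955309}{5460} \approx 358.12$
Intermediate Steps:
$v = - \frac{209}{21}$ ($v = \left(-36\right) \frac{1}{3} - - \frac{43}{21} = -12 + \frac{43}{21} = - \frac{209}{21} \approx -9.9524$)
$n{\left(d,X \right)} = - \frac{209}{21} + 49 X d$ ($n{\left(d,X \right)} = 49 d X - \frac{209}{21} = 49 X d - \frac{209}{21} = - \frac{209}{21} + 49 X d$)
$\frac{n{\left(34 - 14,-95 \right)}}{-260} = \frac{- \frac{209}{21} + 49 \left(-95\right) \left(34 - 14\right)}{-260} = \left(- \frac{209}{21} + 49 \left(-95\right) 20\right) \left(- \frac{1}{260}\right) = \left(- \frac{209}{21} - 93100\right) \left(- \frac{1}{260}\right) = \left(- \frac{1955309}{21}\right) \left(- \frac{1}{260}\right) = \frac{1955309}{5460}$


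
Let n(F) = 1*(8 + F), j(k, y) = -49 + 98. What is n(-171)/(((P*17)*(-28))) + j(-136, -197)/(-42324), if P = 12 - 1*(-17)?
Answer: 388901/36515031 ≈ 0.010650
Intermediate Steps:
P = 29 (P = 12 + 17 = 29)
j(k, y) = 49
n(F) = 8 + F
n(-171)/(((P*17)*(-28))) + j(-136, -197)/(-42324) = (8 - 171)/(((29*17)*(-28))) + 49/(-42324) = -163/(493*(-28)) + 49*(-1/42324) = -163/(-13804) - 49/42324 = -163*(-1/13804) - 49/42324 = 163/13804 - 49/42324 = 388901/36515031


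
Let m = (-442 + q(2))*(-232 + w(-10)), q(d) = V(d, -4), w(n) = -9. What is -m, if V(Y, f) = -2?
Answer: -107004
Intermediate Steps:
q(d) = -2
m = 107004 (m = (-442 - 2)*(-232 - 9) = -444*(-241) = 107004)
-m = -1*107004 = -107004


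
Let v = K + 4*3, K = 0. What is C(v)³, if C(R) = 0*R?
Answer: 0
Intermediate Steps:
v = 12 (v = 0 + 4*3 = 0 + 12 = 12)
C(R) = 0
C(v)³ = 0³ = 0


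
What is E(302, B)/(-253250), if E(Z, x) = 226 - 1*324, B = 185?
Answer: 49/126625 ≈ 0.00038697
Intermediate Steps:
E(Z, x) = -98 (E(Z, x) = 226 - 324 = -98)
E(302, B)/(-253250) = -98/(-253250) = -98*(-1/253250) = 49/126625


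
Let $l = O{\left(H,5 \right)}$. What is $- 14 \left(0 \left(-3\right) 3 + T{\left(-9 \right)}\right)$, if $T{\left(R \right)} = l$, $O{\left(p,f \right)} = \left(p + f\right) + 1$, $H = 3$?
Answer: $-126$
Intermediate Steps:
$O{\left(p,f \right)} = 1 + f + p$ ($O{\left(p,f \right)} = \left(f + p\right) + 1 = 1 + f + p$)
$l = 9$ ($l = 1 + 5 + 3 = 9$)
$T{\left(R \right)} = 9$
$- 14 \left(0 \left(-3\right) 3 + T{\left(-9 \right)}\right) = - 14 \left(0 \left(-3\right) 3 + 9\right) = - 14 \left(0 \cdot 3 + 9\right) = - 14 \left(0 + 9\right) = \left(-14\right) 9 = -126$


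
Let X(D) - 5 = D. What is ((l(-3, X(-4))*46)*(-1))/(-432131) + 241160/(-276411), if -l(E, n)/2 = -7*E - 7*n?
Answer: -14938389904/17063680263 ≈ -0.87545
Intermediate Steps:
X(D) = 5 + D
l(E, n) = 14*E + 14*n (l(E, n) = -2*(-7*E - 7*n) = 14*E + 14*n)
((l(-3, X(-4))*46)*(-1))/(-432131) + 241160/(-276411) = (((14*(-3) + 14*(5 - 4))*46)*(-1))/(-432131) + 241160/(-276411) = (((-42 + 14*1)*46)*(-1))*(-1/432131) + 241160*(-1/276411) = (((-42 + 14)*46)*(-1))*(-1/432131) - 241160/276411 = (-28*46*(-1))*(-1/432131) - 241160/276411 = -1288*(-1)*(-1/432131) - 241160/276411 = 1288*(-1/432131) - 241160/276411 = -184/61733 - 241160/276411 = -14938389904/17063680263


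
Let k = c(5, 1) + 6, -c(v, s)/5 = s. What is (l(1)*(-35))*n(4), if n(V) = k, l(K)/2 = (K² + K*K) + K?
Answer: -210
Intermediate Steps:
c(v, s) = -5*s
l(K) = 2*K + 4*K² (l(K) = 2*((K² + K*K) + K) = 2*((K² + K²) + K) = 2*(2*K² + K) = 2*(K + 2*K²) = 2*K + 4*K²)
k = 1 (k = -5*1 + 6 = -5 + 6 = 1)
n(V) = 1
(l(1)*(-35))*n(4) = ((2*1*(1 + 2*1))*(-35))*1 = ((2*1*(1 + 2))*(-35))*1 = ((2*1*3)*(-35))*1 = (6*(-35))*1 = -210*1 = -210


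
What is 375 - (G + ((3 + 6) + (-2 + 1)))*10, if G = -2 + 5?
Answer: 265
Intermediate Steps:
G = 3
375 - (G + ((3 + 6) + (-2 + 1)))*10 = 375 - (3 + ((3 + 6) + (-2 + 1)))*10 = 375 - (3 + (9 - 1))*10 = 375 - (3 + 8)*10 = 375 - 11*10 = 375 - 1*110 = 375 - 110 = 265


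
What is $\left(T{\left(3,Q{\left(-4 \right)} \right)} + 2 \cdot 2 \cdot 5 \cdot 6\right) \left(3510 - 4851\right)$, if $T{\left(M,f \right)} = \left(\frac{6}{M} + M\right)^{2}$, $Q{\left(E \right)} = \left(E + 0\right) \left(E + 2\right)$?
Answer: $-194445$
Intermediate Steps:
$Q{\left(E \right)} = E \left(2 + E\right)$
$T{\left(M,f \right)} = \left(M + \frac{6}{M}\right)^{2}$
$\left(T{\left(3,Q{\left(-4 \right)} \right)} + 2 \cdot 2 \cdot 5 \cdot 6\right) \left(3510 - 4851\right) = \left(\frac{\left(6 + 3^{2}\right)^{2}}{9} + 2 \cdot 2 \cdot 5 \cdot 6\right) \left(3510 - 4851\right) = \left(\frac{\left(6 + 9\right)^{2}}{9} + 4 \cdot 30\right) \left(-1341\right) = \left(\frac{15^{2}}{9} + 120\right) \left(-1341\right) = \left(\frac{1}{9} \cdot 225 + 120\right) \left(-1341\right) = \left(25 + 120\right) \left(-1341\right) = 145 \left(-1341\right) = -194445$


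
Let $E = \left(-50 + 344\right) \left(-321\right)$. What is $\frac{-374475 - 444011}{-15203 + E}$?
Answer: $\frac{818486}{109577} \approx 7.4695$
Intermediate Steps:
$E = -94374$ ($E = 294 \left(-321\right) = -94374$)
$\frac{-374475 - 444011}{-15203 + E} = \frac{-374475 - 444011}{-15203 - 94374} = \frac{-374475 - 444011}{-109577} = \left(-818486\right) \left(- \frac{1}{109577}\right) = \frac{818486}{109577}$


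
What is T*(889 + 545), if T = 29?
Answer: 41586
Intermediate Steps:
T*(889 + 545) = 29*(889 + 545) = 29*1434 = 41586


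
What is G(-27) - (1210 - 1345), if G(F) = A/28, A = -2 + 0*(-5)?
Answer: 1889/14 ≈ 134.93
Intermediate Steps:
A = -2 (A = -2 + 0 = -2)
G(F) = -1/14 (G(F) = -2/28 = -2*1/28 = -1/14)
G(-27) - (1210 - 1345) = -1/14 - (1210 - 1345) = -1/14 - 1*(-135) = -1/14 + 135 = 1889/14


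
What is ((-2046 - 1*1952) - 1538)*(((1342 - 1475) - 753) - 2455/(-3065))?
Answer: 3003983072/613 ≈ 4.9005e+6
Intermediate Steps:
((-2046 - 1*1952) - 1538)*(((1342 - 1475) - 753) - 2455/(-3065)) = ((-2046 - 1952) - 1538)*((-133 - 753) - 2455*(-1/3065)) = (-3998 - 1538)*(-886 + 491/613) = -5536*(-542627/613) = 3003983072/613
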